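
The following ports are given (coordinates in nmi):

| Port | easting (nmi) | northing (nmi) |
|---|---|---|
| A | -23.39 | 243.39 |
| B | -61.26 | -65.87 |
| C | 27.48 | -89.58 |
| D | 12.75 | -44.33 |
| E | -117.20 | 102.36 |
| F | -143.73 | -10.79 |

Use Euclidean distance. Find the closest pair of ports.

Pairwise distances:
C–D: 47.59 nmi
B–D: 77.08 nmi
B–C: 91.85 nmi
B–F: 99.17 nmi
E–F: 116.22 nmi
D–F: 160.03 nmi
A–E: 169.38 nmi
B–E: 177.29 nmi
C–F: 188.47 nmi
D–E: 195.97 nmi
C–E: 240.36 nmi
A–F: 281.23 nmi
A–D: 289.98 nmi
A–B: 311.57 nmi
A–C: 336.83 nmi
Closest pair: C–D at 47.59 nmi.

C and D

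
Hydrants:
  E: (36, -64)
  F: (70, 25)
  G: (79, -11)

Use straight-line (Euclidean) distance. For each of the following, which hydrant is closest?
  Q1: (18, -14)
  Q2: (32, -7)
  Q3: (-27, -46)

Q1 at (18, -14):
  E: 53.1
  F: 65.0
  G: 61.1
  → nearest: E (53.1)
Q2 at (32, -7):
  E: 57.1
  F: 49.7
  G: 47.2
  → nearest: G (47.2)
Q3 at (-27, -46):
  E: 65.5
  F: 120.2
  G: 111.6
  → nearest: E (65.5)

Q1→E; Q2→G; Q3→E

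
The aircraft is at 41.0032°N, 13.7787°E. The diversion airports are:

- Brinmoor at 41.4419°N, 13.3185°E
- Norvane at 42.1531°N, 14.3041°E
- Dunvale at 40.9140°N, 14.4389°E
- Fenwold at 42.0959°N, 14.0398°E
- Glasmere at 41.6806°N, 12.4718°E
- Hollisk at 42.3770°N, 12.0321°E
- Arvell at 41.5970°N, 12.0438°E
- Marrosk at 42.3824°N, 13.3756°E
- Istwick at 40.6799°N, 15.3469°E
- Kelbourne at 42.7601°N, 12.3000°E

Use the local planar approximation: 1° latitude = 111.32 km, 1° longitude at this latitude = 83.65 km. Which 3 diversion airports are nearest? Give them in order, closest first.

Distances from 41.0032°N, 13.7787°E:
Brinmoor: √((0.4387·111.32)² + (-0.4602·83.65)²) = √(2384.963100 + 1481.921228) = 62.1843 km
Norvane: √((1.1499·111.32)² + (0.5254·83.65)²) = √(16385.758255 + 1931.577009) = 135.3416 km
Dunvale: √((-0.0892·111.32)² + (0.6602·83.65)²) = √(98.599816 + 3049.881254) = 56.1113 km
Fenwold: √((1.0927·111.32)² + (0.2611·83.65)²) = √(14796.134874 + 477.029936) = 123.5846 km
Glasmere: √((0.6774·111.32)² + (-1.3069·83.65)²) = √(5686.391801 + 11951.340133) = 132.8071 km
Hollisk: √((1.3738·111.32)² + (-1.7466·83.65)²) = √(23388.018000 + 21346.112908) = 211.5044 km
Arvell: √((0.5938·111.32)² + (-1.7349·83.65)²) = √(4369.450078 + 21061.087122) = 159.4695 km
Marrosk: √((1.3792·111.32)² + (-0.4031·83.65)²) = √(23572.242067 + 1136.992204) = 157.1917 km
Istwick: √((-0.3233·111.32)² + (1.5682·83.65)²) = √(1295.262537 + 17208.174035) = 136.0273 km
Kelbourne: √((1.7569·111.32)² + (-1.4787·83.65)²) = √(38250.796329 + 15300.021332) = 231.4105 km
Sorted: Dunvale (56.1113 km) < Brinmoor (62.1843 km) < Fenwold (123.5846 km) < Glasmere (132.8071 km) < Norvane (135.3416 km) < …

Dunvale, Brinmoor, Fenwold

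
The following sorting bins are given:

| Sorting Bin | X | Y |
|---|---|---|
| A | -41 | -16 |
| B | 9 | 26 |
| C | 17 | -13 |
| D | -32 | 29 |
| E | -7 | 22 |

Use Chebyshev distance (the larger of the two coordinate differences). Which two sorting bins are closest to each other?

Pairwise distances:
A–B: max(|50|, |42|) = 50
A–C: max(|58|, |3|) = 58
A–D: max(|9|, |45|) = 45
A–E: max(|34|, |38|) = 38
B–C: max(|8|, |-39|) = 39
B–D: max(|-41|, |3|) = 41
B–E: max(|-16|, |-4|) = 16
C–D: max(|-49|, |42|) = 49
C–E: max(|-24|, |35|) = 35
D–E: max(|25|, |-7|) = 25
Closest pair: B–E at 16.

B and E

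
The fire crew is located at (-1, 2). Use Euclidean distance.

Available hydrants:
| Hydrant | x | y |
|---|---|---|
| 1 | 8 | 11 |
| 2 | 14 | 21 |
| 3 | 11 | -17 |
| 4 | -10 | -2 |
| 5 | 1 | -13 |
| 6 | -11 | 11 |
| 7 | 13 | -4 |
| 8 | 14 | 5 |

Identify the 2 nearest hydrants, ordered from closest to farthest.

4, 1

Distances from (-1, 2):
1: 12.7
2: 24.2
3: 22.5
4: 9.8
5: 15.1
6: 13.5
7: 15.2
8: 15.3
Sorted: 4 (9.8) < 1 (12.7) < 6 (13.5) < 5 (15.1) < …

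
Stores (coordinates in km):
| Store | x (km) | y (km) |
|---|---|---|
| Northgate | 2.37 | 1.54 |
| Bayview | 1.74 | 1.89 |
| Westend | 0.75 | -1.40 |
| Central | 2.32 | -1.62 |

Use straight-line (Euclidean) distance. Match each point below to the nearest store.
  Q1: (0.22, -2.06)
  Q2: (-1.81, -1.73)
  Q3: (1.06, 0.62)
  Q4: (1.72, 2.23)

Q1 at (0.22, -2.06):
  Northgate: 4.19 km
  Bayview: 4.23 km
  Westend: 0.85 km
  Central: 2.15 km
  → nearest: Westend (0.85 km)
Q2 at (-1.81, -1.73):
  Northgate: 5.31 km
  Bayview: 5.07 km
  Westend: 2.58 km
  Central: 4.13 km
  → nearest: Westend (2.58 km)
Q3 at (1.06, 0.62):
  Northgate: 1.60 km
  Bayview: 1.44 km
  Westend: 2.04 km
  Central: 2.57 km
  → nearest: Bayview (1.44 km)
Q4 at (1.72, 2.23):
  Northgate: 0.95 km
  Bayview: 0.34 km
  Westend: 3.76 km
  Central: 3.90 km
  → nearest: Bayview (0.34 km)

Q1→Westend; Q2→Westend; Q3→Bayview; Q4→Bayview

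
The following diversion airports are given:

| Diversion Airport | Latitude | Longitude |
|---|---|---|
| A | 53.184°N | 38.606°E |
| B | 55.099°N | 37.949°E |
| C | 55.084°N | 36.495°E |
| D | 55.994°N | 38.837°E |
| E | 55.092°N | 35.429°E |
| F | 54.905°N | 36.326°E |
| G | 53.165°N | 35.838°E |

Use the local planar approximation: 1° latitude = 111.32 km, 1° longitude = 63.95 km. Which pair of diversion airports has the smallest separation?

Pairwise distances:
C–F: 22.668 km
E–F: 61.024 km
C–E: 68.177 km
B–C: 92.998 km
B–F: 106.014 km
B–D: 114.679 km
B–E: 161.156 km
A–G: 177.026 km
C–D: 180.813 km
F–G: 196.195 km
D–F: 201.200 km
E–G: 216.102 km
A–B: 217.279 km
C–G: 217.716 km
D–E: 239.960 km
A–F: 240.755 km
A–C: 250.919 km
B–G: 254.117 km
A–E: 293.923 km
A–D: 313.158 km
D–G: 368.726 km
Closest pair: C–F at 22.668 km.

C and F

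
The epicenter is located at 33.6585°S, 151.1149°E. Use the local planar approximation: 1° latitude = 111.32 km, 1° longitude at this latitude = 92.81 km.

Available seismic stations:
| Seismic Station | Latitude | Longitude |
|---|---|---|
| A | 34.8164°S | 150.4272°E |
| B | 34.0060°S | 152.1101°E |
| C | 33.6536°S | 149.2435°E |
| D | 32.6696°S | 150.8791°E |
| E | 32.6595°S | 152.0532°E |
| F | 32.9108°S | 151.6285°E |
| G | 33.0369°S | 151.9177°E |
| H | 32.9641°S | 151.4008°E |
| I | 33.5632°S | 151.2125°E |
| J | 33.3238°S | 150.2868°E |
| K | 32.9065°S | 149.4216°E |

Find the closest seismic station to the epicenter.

I

Distances from 33.6585°S, 151.1149°E:
A: √((-1.1579·111.32)² + (-0.6877·92.81)²) = √(16614.546945 + 4073.686408) = 143.8340 km
B: √((-0.3475·111.32)² + (0.9952·92.81)²) = √(1496.428646 + 8531.203077) = 100.1381 km
C: √((0.0049·111.32)² + (-1.8714·92.81)²) = √(0.297535 + 30166.352088) = 173.6855 km
D: √((0.9889·111.32)² + (-0.2358·92.81)²) = √(12118.563675 + 478.935630) = 112.2386 km
E: √((0.9990·111.32)² + (0.9383·92.81)²) = √(12367.370507 + 7583.557395) = 141.2478 km
F: √((0.7477·111.32)² + (0.5136·92.81)²) = √(6927.892763 + 2272.163481) = 95.9169 km
G: √((0.6216·111.32)² + (0.8028·92.81)²) = √(4788.157273 + 5551.422394) = 101.6837 km
H: √((0.6944·111.32)² + (0.2859·92.81)²) = √(5975.383997 + 704.073269) = 81.7279 km
I: √((0.0953·111.32)² + (0.0976·92.81)²) = √(112.546553 + 82.052002) = 13.9499 km
J: √((0.3347·111.32)² + (-0.8281·92.81)²) = √(1388.218476 + 5906.838741) = 85.4111 km
K: √((0.7520·111.32)² + (-1.6933·92.81)²) = √(7007.806096 + 24697.748401) = 178.0605 km
Minimum: I at 13.9499 km.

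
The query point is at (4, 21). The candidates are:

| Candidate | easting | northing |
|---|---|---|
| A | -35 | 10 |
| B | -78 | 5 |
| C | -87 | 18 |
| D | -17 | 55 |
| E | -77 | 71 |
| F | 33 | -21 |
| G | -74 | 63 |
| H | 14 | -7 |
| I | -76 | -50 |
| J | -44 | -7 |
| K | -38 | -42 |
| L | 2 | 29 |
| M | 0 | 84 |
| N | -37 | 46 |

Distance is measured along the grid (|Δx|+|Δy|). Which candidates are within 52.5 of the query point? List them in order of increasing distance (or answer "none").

Distances from (4, 21):
A: |-39| + |-11| = 39 + 11 = 50
B: |-82| + |-16| = 82 + 16 = 98
C: |-91| + |-3| = 91 + 3 = 94
D: |-21| + |34| = 21 + 34 = 55
E: |-81| + |50| = 81 + 50 = 131
F: |29| + |-42| = 29 + 42 = 71
G: |-78| + |42| = 78 + 42 = 120
H: |10| + |-28| = 10 + 28 = 38
I: |-80| + |-71| = 80 + 71 = 151
J: |-48| + |-28| = 48 + 28 = 76
K: |-42| + |-63| = 42 + 63 = 105
L: |-2| + |8| = 2 + 8 = 10
M: |-4| + |63| = 4 + 63 = 67
N: |-41| + |25| = 41 + 25 = 66
Threshold 52.5: L (10), H (38), A (50) are within range.

L, H, A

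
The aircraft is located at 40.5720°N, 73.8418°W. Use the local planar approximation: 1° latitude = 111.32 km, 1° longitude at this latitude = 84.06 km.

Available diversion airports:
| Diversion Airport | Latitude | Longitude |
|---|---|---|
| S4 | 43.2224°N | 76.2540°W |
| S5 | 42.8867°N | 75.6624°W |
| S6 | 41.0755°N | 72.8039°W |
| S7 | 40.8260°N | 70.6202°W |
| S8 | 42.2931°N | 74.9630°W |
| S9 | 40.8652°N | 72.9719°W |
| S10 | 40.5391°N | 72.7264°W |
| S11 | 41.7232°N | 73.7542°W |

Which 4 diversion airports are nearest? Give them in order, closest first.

S9, S10, S6, S11

Distances from 40.5720°N, 73.8418°W:
S4: 358.0022 km
S5: 299.6935 km
S6: 103.6986 km
S7: 272.2798 km
S8: 213.5194 km
S9: 80.0774 km
S10: 93.8320 km
S11: 128.3630 km
Sorted: S9 (80.0774 km) < S10 (93.8320 km) < S6 (103.6986 km) < S11 (128.3630 km) < S8 (213.5194 km) < S7 (272.2798 km) < …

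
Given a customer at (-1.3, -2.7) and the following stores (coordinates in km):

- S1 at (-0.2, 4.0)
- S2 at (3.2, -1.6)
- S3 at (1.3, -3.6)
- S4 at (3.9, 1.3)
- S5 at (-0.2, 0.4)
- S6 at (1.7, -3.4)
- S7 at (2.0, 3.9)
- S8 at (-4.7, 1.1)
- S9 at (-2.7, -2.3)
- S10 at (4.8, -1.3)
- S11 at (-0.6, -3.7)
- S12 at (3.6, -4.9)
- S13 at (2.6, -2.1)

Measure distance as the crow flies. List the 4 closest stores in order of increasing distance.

Distances from (-1.3, -2.7):
S1: √((1.1)² + (6.7)²) = √(1.210 + 44.890) = 6.8 km
S2: √((4.5)² + (1.1)²) = √(20.250 + 1.210) = 4.6 km
S3: √((2.6)² + (-0.9)²) = √(6.760 + 0.810) = 2.8 km
S4: √((5.2)² + (4.0)²) = √(27.040 + 16.000) = 6.6 km
S5: √((1.1)² + (3.1)²) = √(1.210 + 9.610) = 3.3 km
S6: √((3.0)² + (-0.7)²) = √(9.000 + 0.490) = 3.1 km
S7: √((3.3)² + (6.6)²) = √(10.890 + 43.560) = 7.4 km
S8: √((-3.4)² + (3.8)²) = √(11.560 + 14.440) = 5.1 km
S9: √((-1.4)² + (0.4)²) = √(1.960 + 0.160) = 1.5 km
S10: √((6.1)² + (1.4)²) = √(37.210 + 1.960) = 6.3 km
S11: √((0.7)² + (-1.0)²) = √(0.490 + 1.000) = 1.2 km
S12: √((4.9)² + (-2.2)²) = √(24.010 + 4.840) = 5.4 km
S13: √((3.9)² + (0.6)²) = √(15.210 + 0.360) = 3.9 km
Sorted: S11 (1.2 km) < S9 (1.5 km) < S3 (2.8 km) < S6 (3.1 km) < S5 (3.3 km) < S13 (3.9 km) < …

S11, S9, S3, S6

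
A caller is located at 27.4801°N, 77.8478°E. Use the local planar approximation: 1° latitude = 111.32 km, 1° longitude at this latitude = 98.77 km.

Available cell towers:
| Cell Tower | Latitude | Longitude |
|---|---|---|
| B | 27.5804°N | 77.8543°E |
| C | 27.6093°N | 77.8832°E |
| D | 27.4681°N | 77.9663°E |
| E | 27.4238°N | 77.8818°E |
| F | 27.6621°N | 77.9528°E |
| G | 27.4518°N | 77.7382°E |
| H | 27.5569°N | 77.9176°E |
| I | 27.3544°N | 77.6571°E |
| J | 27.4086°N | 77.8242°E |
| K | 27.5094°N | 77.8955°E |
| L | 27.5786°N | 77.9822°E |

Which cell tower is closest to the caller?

Distances from 27.4801°N, 77.8478°E:
B: √((0.1003·111.32)² + (0.0065·98.77)²) = √(124.666068 + 0.412170) = 11.1838 km
C: √((0.1292·111.32)² + (0.0354·98.77)²) = √(206.857572 + 12.225219) = 14.8014 km
D: √((-0.0120·111.32)² + (0.1185·98.77)²) = √(1.784469 + 136.989351) = 11.7802 km
E: √((-0.0563·111.32)² + (0.0340·98.77)²) = √(39.279250 + 11.277373) = 7.1103 km
F: √((0.1820·111.32)² + (0.1050·98.77)²) = √(410.477325 + 107.554530) = 22.7603 km
G: √((-0.0283·111.32)² + (-0.1096·98.77)²) = √(9.924743 + 117.184782) = 11.2743 km
H: √((0.0768·111.32)² + (0.0698·98.77)²) = √(73.091830 + 47.529249) = 10.9828 km
I: √((-0.1257·111.32)² + (-0.1907·98.77)²) = √(195.801922 + 354.773762) = 23.4643 km
J: √((-0.0715·111.32)² + (-0.0236·98.77)²) = √(63.351730 + 5.433430) = 8.2937 km
K: √((0.0293·111.32)² + (0.0477·98.77)²) = √(10.638530 + 22.196621) = 5.7302 km
L: √((0.0985·111.32)² + (0.1344·98.77)²) = √(120.231664 + 176.217341) = 17.2177 km
Minimum: K at 5.7302 km.

K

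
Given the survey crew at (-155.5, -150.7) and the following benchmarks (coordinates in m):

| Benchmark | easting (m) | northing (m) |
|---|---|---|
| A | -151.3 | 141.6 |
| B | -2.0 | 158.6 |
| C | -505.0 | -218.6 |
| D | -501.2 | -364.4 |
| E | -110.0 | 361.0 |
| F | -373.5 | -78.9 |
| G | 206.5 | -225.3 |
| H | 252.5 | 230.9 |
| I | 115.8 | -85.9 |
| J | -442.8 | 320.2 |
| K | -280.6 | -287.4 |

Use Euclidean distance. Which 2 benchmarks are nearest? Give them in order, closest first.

Distances from (-155.5, -150.7):
A: √((4.2)² + (292.3)²) = √(17.640 + 85439.290) = 292.3 m
B: √((153.5)² + (309.3)²) = √(23562.250 + 95666.490) = 345.3 m
C: √((-349.5)² + (-67.9)²) = √(122150.250 + 4610.410) = 356.0 m
D: √((-345.7)² + (-213.7)²) = √(119508.490 + 45667.690) = 406.4 m
E: √((45.5)² + (511.7)²) = √(2070.250 + 261836.890) = 513.7 m
F: √((-218.0)² + (71.8)²) = √(47524.000 + 5155.240) = 229.5 m
G: √((362.0)² + (-74.6)²) = √(131044.000 + 5565.160) = 369.6 m
H: √((408.0)² + (381.6)²) = √(166464.000 + 145618.560) = 558.6 m
I: √((271.3)² + (64.8)²) = √(73603.690 + 4199.040) = 278.9 m
J: √((-287.3)² + (470.9)²) = √(82541.290 + 221746.810) = 551.6 m
K: √((-125.1)² + (-136.7)²) = √(15650.010 + 18686.890) = 185.3 m
Sorted: K (185.3 m) < F (229.5 m) < I (278.9 m) < A (292.3 m) < …

K, F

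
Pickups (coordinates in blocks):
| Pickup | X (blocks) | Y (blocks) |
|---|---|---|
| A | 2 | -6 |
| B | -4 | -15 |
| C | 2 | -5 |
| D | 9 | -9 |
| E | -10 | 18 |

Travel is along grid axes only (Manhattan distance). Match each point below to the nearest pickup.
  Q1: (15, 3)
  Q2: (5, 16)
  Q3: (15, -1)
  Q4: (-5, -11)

Q1→D; Q2→E; Q3→D; Q4→B

Q1 at (15, 3):
  A: 22 blocks
  B: 37 blocks
  C: 21 blocks
  D: 18 blocks
  E: 40 blocks
  → nearest: D (18 blocks)
Q2 at (5, 16):
  A: 25 blocks
  B: 40 blocks
  C: 24 blocks
  D: 29 blocks
  E: 17 blocks
  → nearest: E (17 blocks)
Q3 at (15, -1):
  A: 18 blocks
  B: 33 blocks
  C: 17 blocks
  D: 14 blocks
  E: 44 blocks
  → nearest: D (14 blocks)
Q4 at (-5, -11):
  A: 12 blocks
  B: 5 blocks
  C: 13 blocks
  D: 16 blocks
  E: 34 blocks
  → nearest: B (5 blocks)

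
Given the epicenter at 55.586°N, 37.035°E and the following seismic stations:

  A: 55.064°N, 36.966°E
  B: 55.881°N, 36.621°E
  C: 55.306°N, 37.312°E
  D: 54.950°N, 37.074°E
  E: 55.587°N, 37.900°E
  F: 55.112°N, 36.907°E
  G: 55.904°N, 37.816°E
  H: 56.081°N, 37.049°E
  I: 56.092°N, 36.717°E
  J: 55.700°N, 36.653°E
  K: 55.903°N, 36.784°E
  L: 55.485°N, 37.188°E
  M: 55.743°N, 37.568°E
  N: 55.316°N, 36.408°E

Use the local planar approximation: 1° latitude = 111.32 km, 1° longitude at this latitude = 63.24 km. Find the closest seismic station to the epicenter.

Distances from 55.586°N, 37.035°E:
A: √((-0.522·111.32)² + (-0.069·63.24)²) = √(3376.66053 + 19.04066) = 58.273 km
B: √((0.295·111.32)² + (-0.414·63.24)²) = √(1078.42619 + 685.46361) = 41.999 km
C: √((-0.280·111.32)² + (0.277·63.24)²) = √(971.54396 + 306.86211) = 35.755 km
D: √((-0.636·111.32)² + (0.039·63.24)²) = √(5012.57203 + 6.08293) = 70.842 km
E: √((0.001·111.32)² + (0.865·63.24)²) = √(0.01239 + 2992.37445) = 54.703 km
F: √((-0.474·111.32)² + (-0.128·63.24)²) = √(2784.21699 + 65.52449) = 53.383 km
G: √((0.318·111.32)² + (0.781·63.24)²) = √(1253.14301 + 2439.41556) = 60.766 km
H: √((0.495·111.32)² + (0.014·63.24)²) = √(3036.38469 + 0.78386) = 55.111 km
I: √((0.506·111.32)² + (-0.318·63.24)²) = √(3172.83457 + 404.42497) = 59.810 km
J: √((0.114·111.32)² + (-0.382·63.24)²) = √(161.04828 + 583.59350) = 27.288 km
K: √((0.317·111.32)² + (-0.251·63.24)²) = √(1245.27400 + 251.95975) = 38.694 km
L: √((-0.101·111.32)² + (0.153·63.24)²) = √(126.41224 + 93.61956) = 14.833 km
M: √((0.157·111.32)² + (0.533·63.24)²) = √(305.45392 + 1136.15646) = 37.969 km
N: √((-0.270·111.32)² + (-0.627·63.24)²) = √(903.38718 + 1572.23987) = 49.756 km
Minimum: L at 14.833 km.

L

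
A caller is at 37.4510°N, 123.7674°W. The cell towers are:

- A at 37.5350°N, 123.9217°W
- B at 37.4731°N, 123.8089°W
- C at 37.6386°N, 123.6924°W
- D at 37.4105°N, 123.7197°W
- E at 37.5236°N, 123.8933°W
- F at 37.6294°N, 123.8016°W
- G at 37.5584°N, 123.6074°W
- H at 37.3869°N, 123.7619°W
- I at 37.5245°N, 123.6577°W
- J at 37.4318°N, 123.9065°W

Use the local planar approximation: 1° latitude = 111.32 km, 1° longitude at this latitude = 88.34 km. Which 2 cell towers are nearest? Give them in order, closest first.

Distances from 37.4510°N, 123.7674°W:
A: √((0.0840·111.32)² + (-0.1543·88.34)²) = √(87.438957 + 185.800399) = 16.5300 km
B: √((0.0221·111.32)² + (-0.0415·88.34)²) = √(6.052446 + 13.440363) = 4.4151 km
C: √((0.1876·111.32)² + (0.0750·88.34)²) = √(436.126086 + 43.897250) = 21.9094 km
D: √((-0.0405·111.32)² + (0.0477·88.34)²) = √(20.326212 + 17.756262) = 6.1711 km
E: √((0.0726·111.32)² + (-0.1259·88.34)²) = √(65.316008 + 123.699017) = 13.7483 km
F: √((0.1784·111.32)² + (-0.0342·88.34)²) = √(394.399264 + 9.127819) = 20.0880 km
G: √((0.1074·111.32)² + (0.1600·88.34)²) = √(142.940388 + 199.781263) = 18.5127 km
H: √((-0.0641·111.32)² + (0.0055·88.34)²) = √(50.916959 + 0.236070) = 7.1521 km
I: √((0.0735·111.32)² + (0.1097·88.34)²) = √(66.945451 + 93.913504) = 12.6830 km
J: √((-0.0192·111.32)² + (-0.1391·88.34)²) = √(4.568239 + 150.997254) = 12.4726 km
Sorted: B (4.4151 km) < D (6.1711 km) < H (7.1521 km) < J (12.4726 km) < …

B, D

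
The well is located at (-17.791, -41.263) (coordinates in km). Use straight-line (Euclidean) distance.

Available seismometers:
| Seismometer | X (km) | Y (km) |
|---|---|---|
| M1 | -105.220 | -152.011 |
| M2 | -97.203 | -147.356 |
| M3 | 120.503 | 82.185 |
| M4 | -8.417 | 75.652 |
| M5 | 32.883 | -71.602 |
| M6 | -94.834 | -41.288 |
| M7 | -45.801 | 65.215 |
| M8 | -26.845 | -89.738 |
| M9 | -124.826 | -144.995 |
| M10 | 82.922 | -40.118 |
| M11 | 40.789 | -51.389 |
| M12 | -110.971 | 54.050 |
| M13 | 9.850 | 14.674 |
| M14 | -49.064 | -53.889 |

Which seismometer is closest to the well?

M14

Distances from (-17.791, -41.263):
M1: √((-87.429)² + (-110.748)²) = √(7643.83004 + 12265.11950) = 141.099 km
M2: √((-79.412)² + (-106.093)²) = √(6306.26574 + 11255.72465) = 132.522 km
M3: √((138.294)² + (123.448)²) = √(19125.23044 + 15239.40870) = 185.377 km
M4: √((9.374)² + (116.915)²) = √(87.87188 + 13669.11722) = 117.290 km
M5: √((50.674)² + (-30.339)²) = √(2567.85428 + 920.45492) = 59.062 km
M6: √((-77.043)² + (-0.025)²) = √(5935.62385 + 0.00062) = 77.043 km
M7: √((-28.010)² + (106.478)²) = √(784.56010 + 11337.56448) = 110.101 km
M8: √((-9.054)² + (-48.475)²) = √(81.97492 + 2349.82562) = 49.313 km
M9: √((-107.035)² + (-103.732)²) = √(11456.49122 + 10760.32782) = 149.053 km
M10: √((100.713)² + (1.145)²) = √(10143.10837 + 1.31102) = 100.720 km
M11: √((58.580)² + (-10.126)²) = √(3431.61640 + 102.53588) = 59.449 km
M12: √((-93.180)² + (95.313)²) = √(8682.51240 + 9084.56797) = 133.293 km
M13: √((27.641)² + (55.937)²) = √(764.02488 + 3128.94797) = 62.394 km
M14: √((-31.273)² + (-12.626)²) = √(978.00053 + 159.41588) = 33.726 km
Minimum: M14 at 33.726 km.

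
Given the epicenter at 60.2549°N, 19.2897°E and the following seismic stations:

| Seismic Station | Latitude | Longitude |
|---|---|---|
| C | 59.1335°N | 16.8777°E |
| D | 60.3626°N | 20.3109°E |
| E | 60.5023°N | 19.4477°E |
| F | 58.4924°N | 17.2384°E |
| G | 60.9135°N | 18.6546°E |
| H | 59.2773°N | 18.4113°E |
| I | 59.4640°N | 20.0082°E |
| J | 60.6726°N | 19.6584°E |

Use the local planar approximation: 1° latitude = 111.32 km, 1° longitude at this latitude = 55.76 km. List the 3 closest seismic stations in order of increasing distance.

Distances from 60.2549°N, 19.2897°E:
C: √((-1.1214·111.32)² + (-2.4120·55.76)²) = √(15583.589474 + 18088.399327) = 183.4993 km
D: √((0.1077·111.32)² + (1.0212·55.76)²) = √(143.740053 + 3242.404119) = 58.1906 km
E: √((0.2474·111.32)² + (0.1580·55.76)²) = √(758.482886 + 77.617510) = 28.9154 km
F: √((-1.7625·111.32)² + (-2.0513·55.76)²) = √(38495.028602 + 13082.896035) = 227.1077 km
G: √((0.6586·111.32)² + (-0.6351·55.76)²) = √(5375.140839 + 1254.093034) = 81.4201 km
H: √((-0.9776·111.32)² + (-0.8784·55.76)²) = √(11843.192302 + 2398.999649) = 119.3407 km
I: √((-0.7909·111.32)² + (0.7185·55.76)²) = √(7751.567736 + 1605.088840) = 96.7298 km
J: √((0.4177·111.32)² + (0.3687·55.76)²) = √(2162.097855 + 422.660639) = 50.8405 km
Sorted: E (28.9154 km) < J (50.8405 km) < D (58.1906 km) < G (81.4201 km) < I (96.7298 km) < …

E, J, D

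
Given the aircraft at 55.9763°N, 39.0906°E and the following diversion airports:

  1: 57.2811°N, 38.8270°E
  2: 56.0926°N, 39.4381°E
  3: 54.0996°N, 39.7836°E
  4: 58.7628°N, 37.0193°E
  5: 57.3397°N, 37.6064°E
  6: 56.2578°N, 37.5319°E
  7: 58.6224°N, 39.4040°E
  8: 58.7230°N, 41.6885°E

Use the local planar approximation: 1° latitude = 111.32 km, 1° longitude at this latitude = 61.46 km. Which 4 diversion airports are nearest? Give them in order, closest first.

2, 6, 1, 5

Distances from 55.9763°N, 39.0906°E:
1: √((1.3048·111.32)² + (-0.2636·61.46)²) = √(21097.660108 + 262.467735) = 146.1510 km
2: √((0.1163·111.32)² + (0.3475·61.46)²) = √(167.612277 + 456.136399) = 24.9750 km
3: √((-1.8767·111.32)² + (0.6930·61.46)²) = √(43645.161346 + 1814.059724) = 213.2117 km
4: √((2.7865·111.32)² + (-2.0713·61.46)²) = √(96219.808919 + 16205.824155) = 335.2993 km
5: √((1.3634·111.32)² + (-1.4842·61.46)²) = √(23035.252369 + 8320.893555) = 177.0767 km
6: √((0.2815·111.32)² + (-1.5587·61.46)²) = √(981.981246 + 9177.199708) = 100.7928 km
7: √((2.6461·111.32)² + (0.3134·61.46)²) = √(86767.862905 + 371.007848) = 295.1929 km
8: √((2.7467·111.32)² + (2.5979·61.46)²) = √(93490.794466 + 25493.529813) = 344.9410 km
Sorted: 2 (24.9750 km) < 6 (100.7928 km) < 1 (146.1510 km) < 5 (177.0767 km) < 3 (213.2117 km) < 7 (295.1929 km) < …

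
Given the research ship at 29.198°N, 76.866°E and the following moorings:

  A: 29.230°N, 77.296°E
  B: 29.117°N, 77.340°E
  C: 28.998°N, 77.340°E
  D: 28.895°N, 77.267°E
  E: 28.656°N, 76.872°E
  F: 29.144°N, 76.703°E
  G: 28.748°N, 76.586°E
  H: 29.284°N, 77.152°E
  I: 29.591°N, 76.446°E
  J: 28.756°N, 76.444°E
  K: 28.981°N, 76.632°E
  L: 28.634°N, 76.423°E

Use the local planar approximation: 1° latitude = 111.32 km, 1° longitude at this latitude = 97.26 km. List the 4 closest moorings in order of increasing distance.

F, H, K, A

Distances from 29.198°N, 76.866°E:
A: √((0.032·111.32)² + (0.430·97.26)²) = √(12.68955 + 1749.06296) = 41.973 km
B: √((-0.081·111.32)² + (0.474·97.26)²) = √(81.30485 + 2125.32433) = 46.975 km
C: √((-0.200·111.32)² + (0.474·97.26)²) = √(495.68570 + 2125.32433) = 51.196 km
D: √((-0.303·111.32)² + (0.401·97.26)²) = √(1137.71020 + 1521.09828) = 51.564 km
E: √((-0.542·111.32)² + (0.006·97.26)²) = √(3640.36532 + 0.34054) = 60.338 km
F: √((-0.054·111.32)² + (-0.163·97.26)²) = √(36.13549 + 251.32966) = 16.955 km
G: √((-0.450·111.32)² + (-0.280·97.26)²) = √(2509.40884 + 741.62540) = 57.018 km
H: √((0.086·111.32)² + (0.286·97.26)²) = √(91.65229 + 773.74988) = 29.418 km
I: √((0.393·111.32)² + (-0.420·97.26)²) = √(1913.95400 + 1668.65714) = 59.855 km
J: √((-0.442·111.32)² + (-0.422·97.26)²) = √(2420.97851 + 1684.58695) = 64.075 km
K: √((-0.217·111.32)² + (-0.234·97.26)²) = √(583.53359 + 517.96480) = 33.189 km
L: √((-0.564·111.32)² + (-0.443·97.26)²) = √(3941.89093 + 1856.41891) = 76.147 km
Sorted: F (16.955 km) < H (29.418 km) < K (33.189 km) < A (41.973 km) < B (46.975 km) < C (51.196 km) < …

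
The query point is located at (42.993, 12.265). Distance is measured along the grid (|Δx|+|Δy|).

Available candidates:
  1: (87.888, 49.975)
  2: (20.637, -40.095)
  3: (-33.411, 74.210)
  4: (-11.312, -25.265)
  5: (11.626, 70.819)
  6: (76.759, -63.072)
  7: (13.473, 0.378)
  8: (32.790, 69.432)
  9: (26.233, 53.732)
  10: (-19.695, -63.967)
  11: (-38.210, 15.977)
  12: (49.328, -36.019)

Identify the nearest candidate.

Distances from (42.993, 12.265):
1: 82.605
2: 74.716
3: 138.349
4: 91.835
5: 89.921
6: 109.103
7: 41.407
8: 67.370
9: 58.227
10: 138.920
11: 84.915
12: 54.619
Minimum: 7 at 41.407.

7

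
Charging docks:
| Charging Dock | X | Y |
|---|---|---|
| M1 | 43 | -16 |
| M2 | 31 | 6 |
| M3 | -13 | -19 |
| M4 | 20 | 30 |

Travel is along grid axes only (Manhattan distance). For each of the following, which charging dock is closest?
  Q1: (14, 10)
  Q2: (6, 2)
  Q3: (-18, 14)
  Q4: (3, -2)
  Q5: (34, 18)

Q1 at (14, 10):
  M1: |29| + |-26| = 29 + 26 = 55
  M2: |17| + |-4| = 17 + 4 = 21
  M3: |-27| + |-29| = 27 + 29 = 56
  M4: |6| + |20| = 6 + 20 = 26
  → nearest: M2 (21)
Q2 at (6, 2):
  M1: |37| + |-18| = 37 + 18 = 55
  M2: |25| + |4| = 25 + 4 = 29
  M3: |-19| + |-21| = 19 + 21 = 40
  M4: |14| + |28| = 14 + 28 = 42
  → nearest: M2 (29)
Q3 at (-18, 14):
  M1: |61| + |-30| = 61 + 30 = 91
  M2: |49| + |-8| = 49 + 8 = 57
  M3: |5| + |-33| = 5 + 33 = 38
  M4: |38| + |16| = 38 + 16 = 54
  → nearest: M3 (38)
Q4 at (3, -2):
  M1: |40| + |-14| = 40 + 14 = 54
  M2: |28| + |8| = 28 + 8 = 36
  M3: |-16| + |-17| = 16 + 17 = 33
  M4: |17| + |32| = 17 + 32 = 49
  → nearest: M3 (33)
Q5 at (34, 18):
  M1: |9| + |-34| = 9 + 34 = 43
  M2: |-3| + |-12| = 3 + 12 = 15
  M3: |-47| + |-37| = 47 + 37 = 84
  M4: |-14| + |12| = 14 + 12 = 26
  → nearest: M2 (15)

Q1→M2; Q2→M2; Q3→M3; Q4→M3; Q5→M2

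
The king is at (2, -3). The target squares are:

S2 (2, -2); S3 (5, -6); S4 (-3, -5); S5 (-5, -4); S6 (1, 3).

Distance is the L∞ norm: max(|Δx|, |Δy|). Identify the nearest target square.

Distances from (2, -3):
S2: max(|0|, |1|) = 1
S3: max(|3|, |-3|) = 3
S4: max(|-5|, |-2|) = 5
S5: max(|-7|, |-1|) = 7
S6: max(|-1|, |6|) = 6
Minimum: S2 at 1.

S2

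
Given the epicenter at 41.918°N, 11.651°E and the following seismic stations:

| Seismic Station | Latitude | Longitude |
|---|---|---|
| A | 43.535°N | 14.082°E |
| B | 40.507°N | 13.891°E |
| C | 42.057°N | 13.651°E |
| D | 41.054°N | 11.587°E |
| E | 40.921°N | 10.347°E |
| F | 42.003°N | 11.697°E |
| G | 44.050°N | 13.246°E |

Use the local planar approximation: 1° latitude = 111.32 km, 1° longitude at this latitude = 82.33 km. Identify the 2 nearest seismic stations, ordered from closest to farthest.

F, D

Distances from 41.918°N, 11.651°E:
A: √((1.617·111.32)² + (2.431·82.33)²) = √(32401.59842 + 40057.71280) = 269.183 km
B: √((-1.411·111.32)² + (2.240·82.33)²) = √(24671.77654 + 34010.44133) = 242.244 km
C: √((0.139·111.32)² + (2.000·82.33)²) = √(239.42858 + 27112.91560) = 165.385 km
D: √((-0.864·111.32)² + (-0.064·82.33)²) = √(9250.68473 + 27.76363) = 96.325 km
E: √((-0.997·111.32)² + (-1.304·82.33)²) = √(12317.90107 + 11525.80887) = 154.414 km
F: √((0.085·111.32)² + (0.046·82.33)²) = √(89.53323 + 14.34273) = 10.192 km
G: √((2.132·111.32)² + (1.595·82.33)²) = √(56327.54148 + 17243.98378) = 271.241 km
Sorted: F (10.192 km) < D (96.325 km) < E (154.414 km) < C (165.385 km) < …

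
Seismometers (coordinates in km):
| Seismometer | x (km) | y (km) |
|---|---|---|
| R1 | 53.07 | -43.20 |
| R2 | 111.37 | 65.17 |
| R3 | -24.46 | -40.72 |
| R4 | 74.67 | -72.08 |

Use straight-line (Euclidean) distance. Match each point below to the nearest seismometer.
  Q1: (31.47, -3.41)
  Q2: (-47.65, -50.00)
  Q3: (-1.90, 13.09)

Q1→R1; Q2→R3; Q3→R3

Q1 at (31.47, -3.41):
  R1: √((21.60)² + (-39.79)²) = √(466.5600 + 1583.2441) = 45.27 km
  R2: √((79.90)² + (68.58)²) = √(6384.0100 + 4703.2164) = 105.30 km
  R3: √((-55.93)² + (-37.31)²) = √(3128.1649 + 1392.0361) = 67.23 km
  R4: √((43.20)² + (-68.67)²) = √(1866.2400 + 4715.5689) = 81.13 km
  → nearest: R1 (45.27 km)
Q2 at (-47.65, -50.00):
  R1: √((100.72)² + (6.80)²) = √(10144.5184 + 46.2400) = 100.95 km
  R2: √((159.02)² + (115.17)²) = √(25287.3604 + 13264.1289) = 196.35 km
  R3: √((23.19)² + (9.28)²) = √(537.7761 + 86.1184) = 24.98 km
  R4: √((122.32)² + (-22.08)²) = √(14962.1824 + 487.5264) = 124.30 km
  → nearest: R3 (24.98 km)
Q3 at (-1.90, 13.09):
  R1: √((54.97)² + (-56.29)²) = √(3021.7009 + 3168.5641) = 78.68 km
  R2: √((113.27)² + (52.08)²) = √(12830.0929 + 2712.3264) = 124.67 km
  R3: √((-22.56)² + (-53.81)²) = √(508.9536 + 2895.5161) = 58.35 km
  R4: √((76.57)² + (-85.17)²) = √(5862.9649 + 7253.9289) = 114.53 km
  → nearest: R3 (58.35 km)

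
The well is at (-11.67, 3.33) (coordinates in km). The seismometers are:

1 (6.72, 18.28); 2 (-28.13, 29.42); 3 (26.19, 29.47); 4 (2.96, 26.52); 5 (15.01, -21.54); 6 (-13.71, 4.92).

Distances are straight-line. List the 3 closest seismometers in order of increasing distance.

Distances from (-11.67, 3.33):
1: √((18.39)² + (14.95)²) = √(338.1921 + 223.5025) = 23.70 km
2: √((-16.46)² + (26.09)²) = √(270.9316 + 680.6881) = 30.85 km
3: √((37.86)² + (26.14)²) = √(1433.3796 + 683.2996) = 46.01 km
4: √((14.63)² + (23.19)²) = √(214.0369 + 537.7761) = 27.42 km
5: √((26.68)² + (-24.87)²) = √(711.8224 + 618.5169) = 36.47 km
6: √((-2.04)² + (1.59)²) = √(4.1616 + 2.5281) = 2.59 km
Sorted: 6 (2.59 km) < 1 (23.70 km) < 4 (27.42 km) < 2 (30.85 km) < 5 (36.47 km) < …

6, 1, 4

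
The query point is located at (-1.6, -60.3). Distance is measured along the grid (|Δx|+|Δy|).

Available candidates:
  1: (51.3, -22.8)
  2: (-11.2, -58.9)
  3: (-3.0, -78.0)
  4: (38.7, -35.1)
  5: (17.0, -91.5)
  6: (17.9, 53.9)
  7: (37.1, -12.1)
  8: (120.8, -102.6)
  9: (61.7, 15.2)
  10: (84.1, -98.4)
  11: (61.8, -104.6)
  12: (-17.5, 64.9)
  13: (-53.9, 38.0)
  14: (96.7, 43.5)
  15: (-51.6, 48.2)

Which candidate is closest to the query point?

Distances from (-1.6, -60.3):
1: |52.9| + |37.5| = 52.9 + 37.5 = 90.4
2: |-9.6| + |1.4| = 9.6 + 1.4 = 11.0
3: |-1.4| + |-17.7| = 1.4 + 17.7 = 19.1
4: |40.3| + |25.2| = 40.3 + 25.2 = 65.5
5: |18.6| + |-31.2| = 18.6 + 31.2 = 49.8
6: |19.5| + |114.2| = 19.5 + 114.2 = 133.7
7: |38.7| + |48.2| = 38.7 + 48.2 = 86.9
8: |122.4| + |-42.3| = 122.4 + 42.3 = 164.7
9: |63.3| + |75.5| = 63.3 + 75.5 = 138.8
10: |85.7| + |-38.1| = 85.7 + 38.1 = 123.8
11: |63.4| + |-44.3| = 63.4 + 44.3 = 107.7
12: |-15.9| + |125.2| = 15.9 + 125.2 = 141.1
13: |-52.3| + |98.3| = 52.3 + 98.3 = 150.6
14: |98.3| + |103.8| = 98.3 + 103.8 = 202.1
15: |-50.0| + |108.5| = 50.0 + 108.5 = 158.5
Minimum: 2 at 11.0.

2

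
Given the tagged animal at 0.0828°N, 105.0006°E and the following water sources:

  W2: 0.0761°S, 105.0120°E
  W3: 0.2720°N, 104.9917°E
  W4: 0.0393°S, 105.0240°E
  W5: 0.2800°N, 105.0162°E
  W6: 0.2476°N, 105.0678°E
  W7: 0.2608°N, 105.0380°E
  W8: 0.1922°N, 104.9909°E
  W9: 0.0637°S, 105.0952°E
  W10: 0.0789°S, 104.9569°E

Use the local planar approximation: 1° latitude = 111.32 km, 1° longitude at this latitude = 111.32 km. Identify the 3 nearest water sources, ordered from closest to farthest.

W8, W4, W2

Distances from 0.0828°N, 105.0006°E:
W2: 17.7342 km
W3: 21.0850 km
W4: 13.8395 km
W5: 22.0209 km
W6: 19.8121 km
W7: 20.2476 km
W8: 12.2262 km
W9: 19.4129 km
W10: 18.6462 km
Sorted: W8 (12.2262 km) < W4 (13.8395 km) < W2 (17.7342 km) < W10 (18.6462 km) < W9 (19.4129 km) < …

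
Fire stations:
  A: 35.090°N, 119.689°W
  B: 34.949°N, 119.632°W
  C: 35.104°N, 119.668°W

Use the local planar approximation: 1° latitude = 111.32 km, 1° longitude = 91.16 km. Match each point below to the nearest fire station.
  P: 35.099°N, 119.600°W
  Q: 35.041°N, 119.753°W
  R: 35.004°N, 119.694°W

P at 35.099°N, 119.600°W:
  A: √((-0.009·111.32)² + (-0.089·91.16)²) = √(1.00376 + 65.82466) = 8.175 km
  B: √((-0.150·111.32)² + (-0.032·91.16)²) = √(278.82320 + 8.50959) = 16.951 km
  C: √((0.005·111.32)² + (-0.068·91.16)²) = √(0.30980 + 38.42611) = 6.224 km
  → nearest: C (6.224 km)
Q at 35.041°N, 119.753°W:
  A: √((0.049·111.32)² + (0.064·91.16)²) = √(29.75353 + 34.03836) = 7.987 km
  B: √((-0.092·111.32)² + (0.121·91.16)²) = √(104.88709 + 121.66884) = 15.052 km
  C: √((0.063·111.32)² + (0.085·91.16)²) = √(49.18441 + 60.04080) = 10.451 km
  → nearest: A (7.987 km)
R at 35.004°N, 119.694°W:
  A: √((0.086·111.32)² + (0.005·91.16)²) = √(91.65229 + 0.20775) = 9.584 km
  B: √((-0.055·111.32)² + (0.062·91.16)²) = √(37.48623 + 31.94420) = 8.332 km
  C: √((0.100·111.32)² + (0.026·91.16)²) = √(123.92142 + 5.61766) = 11.382 km
  → nearest: B (8.332 km)

P→C; Q→A; R→B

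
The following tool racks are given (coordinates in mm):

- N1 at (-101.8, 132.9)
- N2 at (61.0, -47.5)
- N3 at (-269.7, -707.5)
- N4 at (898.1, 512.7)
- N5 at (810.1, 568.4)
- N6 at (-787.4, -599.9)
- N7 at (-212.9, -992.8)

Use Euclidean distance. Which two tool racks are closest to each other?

N4 and N5

Pairwise distances:
N1–N2: 243.0 mm
N1–N3: 857.0 mm
N1–N4: 1069.6 mm
N1–N5: 1010.6 mm
N1–N6: 1003.5 mm
N1–N7: 1131.2 mm
N2–N3: 738.2 mm
N2–N4: 1007.3 mm
N2–N5: 969.8 mm
N2–N6: 1012.4 mm
N2–N7: 984.2 mm
N3–N4: 1689.0 mm
N3–N5: 1671.5 mm
N3–N6: 528.8 mm
N3–N7: 290.9 mm
N4–N5: 104.1 mm
N4–N6: 2019.6 mm
N4–N7: 1871.1 mm
N5–N6: 1979.1 mm
N5–N7: 1866.5 mm
N6–N7: 696.0 mm
Closest pair: N4–N5 at 104.1 mm.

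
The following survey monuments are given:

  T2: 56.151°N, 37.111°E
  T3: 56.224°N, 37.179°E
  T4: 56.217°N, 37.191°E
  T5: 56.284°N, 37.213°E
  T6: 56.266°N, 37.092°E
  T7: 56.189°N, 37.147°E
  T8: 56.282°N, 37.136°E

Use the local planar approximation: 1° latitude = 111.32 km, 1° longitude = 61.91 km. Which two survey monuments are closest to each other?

Pairwise distances:
T2–T3: √((0.073·111.32)² + (0.068·61.91)²) = √(66.03773 + 17.72309) = 9.152 km
T2–T4: √((0.066·111.32)² + (0.080·61.91)²) = √(53.98017 + 24.53023) = 8.861 km
T2–T5: √((0.133·111.32)² + (0.102·61.91)²) = √(219.20461 + 39.87695) = 16.096 km
T2–T6: √((0.115·111.32)² + (-0.019·61.91)²) = √(163.88608 + 1.38366) = 12.856 km
T2–T7: √((0.038·111.32)² + (0.036·61.91)²) = √(17.89425 + 4.96737) = 4.781 km
T2–T8: √((0.131·111.32)² + (0.025·61.91)²) = √(212.66156 + 2.39553) = 14.665 km
T3–T4: √((-0.007·111.32)² + (0.012·61.91)²) = √(0.60721 + 0.55193) = 1.077 km
T3–T5: √((0.060·111.32)² + (0.034·61.91)²) = √(44.61171 + 4.43077) = 7.003 km
T3–T6: √((0.042·111.32)² + (-0.087·61.91)²) = √(21.85974 + 29.01083) = 7.132 km
T3–T7: √((-0.035·111.32)² + (-0.032·61.91)²) = √(15.18037 + 3.92484) = 4.371 km
T3–T8: √((0.058·111.32)² + (-0.043·61.91)²) = √(41.68717 + 7.08694) = 6.984 km
T4–T5: √((0.067·111.32)² + (0.022·61.91)²) = √(55.62833 + 1.85510) = 7.582 km
T4–T6: √((0.049·111.32)² + (-0.099·61.91)²) = √(29.75353 + 37.56574) = 8.205 km
T4–T7: √((-0.028·111.32)² + (-0.044·61.91)²) = √(9.71544 + 7.42039) = 4.140 km
T4–T8: √((0.065·111.32)² + (-0.055·61.91)²) = √(52.35680 + 11.59437) = 7.997 km
T5–T6: √((-0.018·111.32)² + (-0.121·61.91)²) = √(4.01505 + 56.11673) = 7.754 km
T5–T7: √((-0.095·111.32)² + (-0.066·61.91)²) = √(111.83909 + 16.69589) = 11.337 km
T5–T8: √((-0.002·111.32)² + (-0.077·61.91)²) = √(0.04957 + 22.72496) = 4.772 km
T6–T7: √((-0.077·111.32)² + (0.055·61.91)²) = √(73.47301 + 11.59437) = 9.223 km
T6–T8: √((0.016·111.32)² + (0.044·61.91)²) = √(3.17239 + 7.42039) = 3.255 km
T7–T8: √((0.093·111.32)² + (-0.011·61.91)²) = √(107.17964 + 0.46377) = 10.375 km
Closest pair: T3–T4 at 1.077 km.

T3 and T4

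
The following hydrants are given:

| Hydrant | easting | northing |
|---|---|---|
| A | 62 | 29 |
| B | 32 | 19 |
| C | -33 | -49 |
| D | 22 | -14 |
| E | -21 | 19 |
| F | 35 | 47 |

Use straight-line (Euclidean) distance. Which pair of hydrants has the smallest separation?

B and F

Pairwise distances:
A–B: √((-30)² + (-10)²) = √(900.000 + 100.000) = 31.6
A–C: √((-95)² + (-78)²) = √(9025.000 + 6084.000) = 122.9
A–D: √((-40)² + (-43)²) = √(1600.000 + 1849.000) = 58.7
A–E: √((-83)² + (-10)²) = √(6889.000 + 100.000) = 83.6
A–F: √((-27)² + (18)²) = √(729.000 + 324.000) = 32.4
B–C: √((-65)² + (-68)²) = √(4225.000 + 4624.000) = 94.1
B–D: √((-10)² + (-33)²) = √(100.000 + 1089.000) = 34.5
B–E: √((-53)² + (0)²) = √(2809.000 + 0.000) = 53.0
B–F: √((3)² + (28)²) = √(9.000 + 784.000) = 28.2
C–D: √((55)² + (35)²) = √(3025.000 + 1225.000) = 65.2
C–E: √((12)² + (68)²) = √(144.000 + 4624.000) = 69.1
C–F: √((68)² + (96)²) = √(4624.000 + 9216.000) = 117.6
D–E: √((-43)² + (33)²) = √(1849.000 + 1089.000) = 54.2
D–F: √((13)² + (61)²) = √(169.000 + 3721.000) = 62.4
E–F: √((56)² + (28)²) = √(3136.000 + 784.000) = 62.6
Closest pair: B–F at 28.2.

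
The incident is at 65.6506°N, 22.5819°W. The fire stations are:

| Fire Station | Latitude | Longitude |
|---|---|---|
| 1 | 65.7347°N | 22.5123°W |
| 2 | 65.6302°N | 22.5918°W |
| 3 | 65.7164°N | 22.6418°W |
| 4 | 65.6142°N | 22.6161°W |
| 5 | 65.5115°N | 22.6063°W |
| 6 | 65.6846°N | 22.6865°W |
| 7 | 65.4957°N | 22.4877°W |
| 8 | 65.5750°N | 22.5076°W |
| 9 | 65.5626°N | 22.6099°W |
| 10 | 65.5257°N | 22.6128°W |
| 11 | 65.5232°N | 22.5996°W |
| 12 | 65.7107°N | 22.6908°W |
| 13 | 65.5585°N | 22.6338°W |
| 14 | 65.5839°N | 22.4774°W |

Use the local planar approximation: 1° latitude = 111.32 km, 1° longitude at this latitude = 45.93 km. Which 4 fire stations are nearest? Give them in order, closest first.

Distances from 65.6506°N, 22.5819°W:
1: √((0.0841·111.32)² + (0.0696·45.93)²) = √(87.647269 + 10.219070) = 9.8927 km
2: √((-0.0204·111.32)² + (-0.0099·45.93)²) = √(5.157114 + 0.206758) = 2.3160 km
3: √((0.0658·111.32)² + (-0.0599·45.93)²) = √(53.653515 + 7.569140) = 7.8245 km
4: √((-0.0364·111.32)² + (-0.0342·45.93)²) = √(16.419093 + 2.467431) = 4.3459 km
5: √((-0.1391·111.32)² + (-0.0244·45.93)²) = √(239.773209 + 1.255951) = 15.5251 km
6: √((0.0340·111.32)² + (-0.1046·45.93)²) = √(14.325317 + 23.081087) = 6.1161 km
7: √((-0.1549·111.32)² + (0.0942·45.93)²) = √(297.337189 + 18.719519) = 17.7780 km
8: √((-0.0756·111.32)² + (0.0743·45.93)²) = √(70.825555 + 11.645832) = 9.0814 km
9: √((-0.0880·111.32)² + (-0.0280·45.93)²) = √(95.964751 + 1.653899) = 9.8802 km
10: √((-0.1249·111.32)² + (-0.0309·45.93)²) = √(193.317545 + 2.014234) = 13.9761 km
11: √((-0.1274·111.32)² + (-0.0177·45.93)²) = √(201.133889 + 0.660906) = 14.2054 km
12: √((0.0601·111.32)² + (-0.1089·45.93)²) = √(44.760542 + 25.017773) = 8.3533 km
13: √((-0.0921·111.32)² + (-0.0519·45.93)²) = √(105.115233 + 5.682345) = 10.5260 km
14: √((-0.0667·111.32)² + (0.1045·45.93)²) = √(55.131278 + 23.036976) = 8.8413 km
Sorted: 2 (2.3160 km) < 4 (4.3459 km) < 6 (6.1161 km) < 3 (7.8245 km) < 12 (8.3533 km) < 14 (8.8413 km) < …

2, 4, 6, 3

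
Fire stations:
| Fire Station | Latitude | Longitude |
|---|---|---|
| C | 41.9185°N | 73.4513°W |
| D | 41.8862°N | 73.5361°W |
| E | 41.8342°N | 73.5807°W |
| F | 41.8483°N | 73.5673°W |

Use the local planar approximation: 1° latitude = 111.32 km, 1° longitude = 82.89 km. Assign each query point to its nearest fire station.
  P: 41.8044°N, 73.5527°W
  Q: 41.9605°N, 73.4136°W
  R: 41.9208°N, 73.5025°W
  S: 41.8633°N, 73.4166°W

P→E; Q→C; R→C; S→C

P at 41.8044°N, 73.5527°W:
  C: √((0.1141·111.32)² + (0.1014·82.89)²) = √(161.330947 + 70.644798) = 15.2308 km
  D: √((0.0818·111.32)² + (0.0166·82.89)²) = √(82.918799 + 1.893304) = 9.2093 km
  E: √((0.0298·111.32)² + (-0.0280·82.89)²) = √(11.004718 + 5.386670) = 4.0486 km
  F: √((0.0439·111.32)² + (-0.0146·82.89)²) = √(23.882261 + 1.464570) = 5.0346 km
  → nearest: E (4.0486 km)
Q at 41.9605°N, 73.4136°W:
  C: √((-0.0420·111.32)² + (-0.0377·82.89)²) = √(21.859739 + 9.765331) = 5.6236 km
  D: √((-0.0743·111.32)² + (-0.1225·82.89)²) = √(68.410698 + 103.104224) = 13.0964 km
  E: √((-0.1263·111.32)² + (-0.1671·82.89)²) = √(197.675614 + 191.847957) = 19.7364 km
  F: √((-0.1122·111.32)² + (-0.1537·82.89)²) = √(156.002698 + 162.312518) = 17.8414 km
  → nearest: C (5.6236 km)
R at 41.9208°N, 73.5025°W:
  C: √((-0.0023·111.32)² + (0.0512·82.89)²) = √(0.065554 + 18.011264) = 4.2517 km
  D: √((-0.0346·111.32)² + (-0.0336·82.89)²) = √(14.835377 + 7.756804) = 4.7531 km
  E: √((-0.0866·111.32)² + (-0.0782·82.89)²) = √(92.935615 + 42.016298) = 11.6169 km
  F: √((-0.0725·111.32)² + (-0.0648·82.89)²) = √(65.136198 + 28.850563) = 9.6947 km
  → nearest: C (4.2517 km)
S at 41.8633°N, 73.4166°W:
  C: √((0.0552·111.32)² + (-0.0347·82.89)²) = √(37.759354 + 8.273004) = 6.7847 km
  D: √((0.0229·111.32)² + (-0.1195·82.89)²) = √(6.498563 + 98.116058) = 10.2281 km
  E: √((-0.0291·111.32)² + (-0.1641·82.89)²) = √(10.493790 + 185.021178) = 13.9827 km
  F: √((-0.0150·111.32)² + (-0.1507·82.89)²) = √(2.788232 + 156.038147) = 12.6026 km
  → nearest: C (6.7847 km)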